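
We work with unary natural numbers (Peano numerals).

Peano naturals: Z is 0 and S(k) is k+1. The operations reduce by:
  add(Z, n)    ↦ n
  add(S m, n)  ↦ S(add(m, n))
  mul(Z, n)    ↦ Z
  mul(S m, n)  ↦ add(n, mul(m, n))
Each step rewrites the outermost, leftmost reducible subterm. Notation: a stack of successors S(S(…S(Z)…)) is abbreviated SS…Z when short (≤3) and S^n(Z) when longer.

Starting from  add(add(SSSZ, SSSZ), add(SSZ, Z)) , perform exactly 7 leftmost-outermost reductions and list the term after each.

  start: add(add(SSSZ, SSSZ), add(SSZ, Z))
  →1  add(S(add(SSZ, SSSZ)), add(SSZ, Z))
  →2  S(add(add(SSZ, SSSZ), add(SSZ, Z)))
  →3  S(add(S(add(SZ, SSSZ)), add(SSZ, Z)))
  →4  S(S(add(add(SZ, SSSZ), add(SSZ, Z))))
  →5  S(S(add(S(add(Z, SSSZ)), add(SSZ, Z))))
  →6  S(S(S(add(add(Z, SSSZ), add(SSZ, Z)))))
  →7  S(S(S(add(SSSZ, add(SSZ, Z)))))

Answer: after 7 steps: S(S(S(add(SSSZ, add(SSZ, Z)))))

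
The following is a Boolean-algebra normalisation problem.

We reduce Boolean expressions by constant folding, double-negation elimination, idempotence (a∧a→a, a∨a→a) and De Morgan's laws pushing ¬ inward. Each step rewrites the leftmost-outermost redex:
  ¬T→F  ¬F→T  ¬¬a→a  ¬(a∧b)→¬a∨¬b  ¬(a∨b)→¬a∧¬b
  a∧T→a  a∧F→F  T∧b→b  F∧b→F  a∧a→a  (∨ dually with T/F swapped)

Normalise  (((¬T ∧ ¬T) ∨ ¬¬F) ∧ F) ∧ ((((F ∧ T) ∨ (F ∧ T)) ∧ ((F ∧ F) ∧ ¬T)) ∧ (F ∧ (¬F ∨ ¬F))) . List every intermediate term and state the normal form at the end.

  start: (((¬T ∧ ¬T) ∨ ¬¬F) ∧ F) ∧ ((((F ∧ T) ∨ (F ∧ T)) ∧ ((F ∧ F) ∧ ¬T)) ∧ (F ∧ (¬F ∨ ¬F)))
  [1] F ∧ ((((F ∧ T) ∨ (F ∧ T)) ∧ ((F ∧ F) ∧ ¬T)) ∧ (F ∧ (¬F ∨ ¬F)))
  [2] F

Answer: normal form = F  (in 2 steps)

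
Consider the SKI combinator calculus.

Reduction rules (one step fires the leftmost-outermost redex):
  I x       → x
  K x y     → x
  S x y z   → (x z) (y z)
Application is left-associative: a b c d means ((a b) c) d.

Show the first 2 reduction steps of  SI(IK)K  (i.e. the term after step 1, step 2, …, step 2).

  start: SI(IK)K
  →1  IK(IKK)
  →2  K(IKK)

Answer: after 2 steps: K(IKK)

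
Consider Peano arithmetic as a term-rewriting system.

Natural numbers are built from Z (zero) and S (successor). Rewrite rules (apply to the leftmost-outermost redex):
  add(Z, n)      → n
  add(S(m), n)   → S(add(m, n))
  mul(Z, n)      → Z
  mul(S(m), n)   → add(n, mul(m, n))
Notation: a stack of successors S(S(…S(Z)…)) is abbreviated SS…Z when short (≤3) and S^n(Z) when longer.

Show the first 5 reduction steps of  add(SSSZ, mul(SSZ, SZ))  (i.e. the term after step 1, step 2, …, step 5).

Answer: after 5 steps: S(S(S(add(SZ, mul(SZ, SZ)))))

Working:
  start: add(SSSZ, mul(SSZ, SZ))
  [1] S(add(SSZ, mul(SSZ, SZ)))
  [2] S(S(add(SZ, mul(SSZ, SZ))))
  [3] S(S(S(add(Z, mul(SSZ, SZ)))))
  [4] S(S(S(mul(SSZ, SZ))))
  [5] S(S(S(add(SZ, mul(SZ, SZ)))))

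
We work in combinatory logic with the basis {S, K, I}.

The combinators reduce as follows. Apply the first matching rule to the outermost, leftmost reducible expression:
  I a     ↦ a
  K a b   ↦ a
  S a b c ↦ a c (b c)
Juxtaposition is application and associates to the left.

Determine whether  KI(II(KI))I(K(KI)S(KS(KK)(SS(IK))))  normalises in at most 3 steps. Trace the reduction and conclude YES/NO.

Answer: NO — after 3 steps the term is K(KI)S(KS(KK)(SS(IK))), not yet normal

Derivation:
  start: KI(II(KI))I(K(KI)S(KS(KK)(SS(IK))))
  step 1: II(K(KI)S(KS(KK)(SS(IK))))
  step 2: I(K(KI)S(KS(KK)(SS(IK))))
  step 3: K(KI)S(KS(KK)(SS(IK)))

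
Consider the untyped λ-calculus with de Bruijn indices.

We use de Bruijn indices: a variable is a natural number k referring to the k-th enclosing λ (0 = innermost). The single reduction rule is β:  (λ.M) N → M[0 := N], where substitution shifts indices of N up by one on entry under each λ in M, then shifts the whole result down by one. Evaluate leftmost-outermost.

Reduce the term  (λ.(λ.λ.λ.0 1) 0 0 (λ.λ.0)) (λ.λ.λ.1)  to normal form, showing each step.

  start: (λ.(λ.λ.λ.0 1) 0 0 (λ.λ.0)) (λ.λ.λ.1)
  →1  (λ.λ.λ.0 1) (λ.λ.λ.1) (λ.λ.λ.1) (λ.λ.0)
  →2  (λ.λ.0 1) (λ.λ.λ.1) (λ.λ.0)
  →3  (λ.0 (λ.λ.λ.1)) (λ.λ.0)
  →4  (λ.λ.0) (λ.λ.λ.1)
  →5  λ.0

Answer: normal form = λ.0  (in 5 steps)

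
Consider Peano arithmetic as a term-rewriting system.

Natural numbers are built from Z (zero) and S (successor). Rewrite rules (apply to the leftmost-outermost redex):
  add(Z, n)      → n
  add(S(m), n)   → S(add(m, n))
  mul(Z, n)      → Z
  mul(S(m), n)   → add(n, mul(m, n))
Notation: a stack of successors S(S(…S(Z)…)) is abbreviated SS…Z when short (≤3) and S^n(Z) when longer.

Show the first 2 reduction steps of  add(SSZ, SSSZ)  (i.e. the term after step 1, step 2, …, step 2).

  start: add(SSZ, SSSZ)
  step 1: S(add(SZ, SSSZ))
  step 2: S(S(add(Z, SSSZ)))

Answer: after 2 steps: S(S(add(Z, SSSZ)))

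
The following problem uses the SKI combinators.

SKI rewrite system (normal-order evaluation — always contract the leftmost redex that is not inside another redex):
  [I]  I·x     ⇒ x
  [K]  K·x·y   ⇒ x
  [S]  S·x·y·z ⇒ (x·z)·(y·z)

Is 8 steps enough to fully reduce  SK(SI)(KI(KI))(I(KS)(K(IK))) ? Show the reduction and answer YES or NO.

  start: SK(SI)(KI(KI))(I(KS)(K(IK)))
  [1] K(KI(KI))(SI(KI(KI)))(I(KS)(K(IK)))
  [2] KI(KI)(I(KS)(K(IK)))
  [3] I(I(KS)(K(IK)))
  [4] I(KS)(K(IK))
  [5] KS(K(IK))
  [6] S

Answer: YES — reaches normal form S in 6 ≤ 8 steps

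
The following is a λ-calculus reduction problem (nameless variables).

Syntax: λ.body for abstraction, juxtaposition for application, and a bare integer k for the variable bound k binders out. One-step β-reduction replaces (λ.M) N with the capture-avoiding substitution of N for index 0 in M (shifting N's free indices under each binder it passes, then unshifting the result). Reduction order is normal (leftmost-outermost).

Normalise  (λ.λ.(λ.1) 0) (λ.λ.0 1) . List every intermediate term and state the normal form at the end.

  start: (λ.λ.(λ.1) 0) (λ.λ.0 1)
  [1] λ.(λ.1) 0
  [2] λ.0

Answer: normal form = λ.0  (in 2 steps)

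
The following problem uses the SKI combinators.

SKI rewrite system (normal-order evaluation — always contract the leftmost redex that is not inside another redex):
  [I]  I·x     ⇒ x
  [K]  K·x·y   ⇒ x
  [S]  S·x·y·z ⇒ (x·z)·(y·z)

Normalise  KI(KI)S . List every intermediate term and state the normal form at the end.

  start: KI(KI)S
  [1] IS
  [2] S

Answer: normal form = S  (in 2 steps)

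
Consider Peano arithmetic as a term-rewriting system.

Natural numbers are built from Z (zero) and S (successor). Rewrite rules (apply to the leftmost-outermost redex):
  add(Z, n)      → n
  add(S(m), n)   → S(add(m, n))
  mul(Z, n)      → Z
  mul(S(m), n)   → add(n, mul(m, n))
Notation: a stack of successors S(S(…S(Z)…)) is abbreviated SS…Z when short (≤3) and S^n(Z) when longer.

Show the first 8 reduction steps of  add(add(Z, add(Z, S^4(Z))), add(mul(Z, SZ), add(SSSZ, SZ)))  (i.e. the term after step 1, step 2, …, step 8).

Answer: after 8 steps: S(S(S(S(add(Z, add(SSSZ, SZ))))))

Reduction:
  start: add(add(Z, add(Z, S^4(Z))), add(mul(Z, SZ), add(SSSZ, SZ)))
  [1] add(add(Z, S^4(Z)), add(mul(Z, SZ), add(SSSZ, SZ)))
  [2] add(S^4(Z), add(mul(Z, SZ), add(SSSZ, SZ)))
  [3] S(add(SSSZ, add(mul(Z, SZ), add(SSSZ, SZ))))
  [4] S(S(add(SSZ, add(mul(Z, SZ), add(SSSZ, SZ)))))
  [5] S(S(S(add(SZ, add(mul(Z, SZ), add(SSSZ, SZ))))))
  [6] S(S(S(S(add(Z, add(mul(Z, SZ), add(SSSZ, SZ)))))))
  [7] S(S(S(S(add(mul(Z, SZ), add(SSSZ, SZ))))))
  [8] S(S(S(S(add(Z, add(SSSZ, SZ))))))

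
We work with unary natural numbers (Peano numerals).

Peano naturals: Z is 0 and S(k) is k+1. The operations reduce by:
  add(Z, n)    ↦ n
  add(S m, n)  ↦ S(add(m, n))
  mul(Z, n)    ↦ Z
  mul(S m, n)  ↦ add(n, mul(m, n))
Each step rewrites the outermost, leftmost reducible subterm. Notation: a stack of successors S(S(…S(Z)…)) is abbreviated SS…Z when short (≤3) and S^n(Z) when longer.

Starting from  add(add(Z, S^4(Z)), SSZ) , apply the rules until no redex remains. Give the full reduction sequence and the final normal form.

Answer: normal form = S^6(Z)  (in 6 steps)

Derivation:
  start: add(add(Z, S^4(Z)), SSZ)
  [1] add(S^4(Z), SSZ)
  [2] S(add(SSSZ, SSZ))
  [3] S(S(add(SSZ, SSZ)))
  [4] S(S(S(add(SZ, SSZ))))
  [5] S(S(S(S(add(Z, SSZ)))))
  [6] S^6(Z)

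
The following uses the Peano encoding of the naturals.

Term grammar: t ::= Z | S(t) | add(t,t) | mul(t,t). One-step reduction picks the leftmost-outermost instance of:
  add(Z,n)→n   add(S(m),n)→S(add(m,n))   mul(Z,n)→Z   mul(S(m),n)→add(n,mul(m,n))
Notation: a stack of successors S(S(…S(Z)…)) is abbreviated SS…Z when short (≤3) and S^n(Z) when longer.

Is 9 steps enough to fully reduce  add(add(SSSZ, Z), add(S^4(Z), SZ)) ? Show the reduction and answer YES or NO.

Answer: NO — after 9 steps the term is S(S(S(S(add(SSSZ, SZ))))), not yet normal

Working:
  start: add(add(SSSZ, Z), add(S^4(Z), SZ))
  [1] add(S(add(SSZ, Z)), add(S^4(Z), SZ))
  [2] S(add(add(SSZ, Z), add(S^4(Z), SZ)))
  [3] S(add(S(add(SZ, Z)), add(S^4(Z), SZ)))
  [4] S(S(add(add(SZ, Z), add(S^4(Z), SZ))))
  [5] S(S(add(S(add(Z, Z)), add(S^4(Z), SZ))))
  [6] S(S(S(add(add(Z, Z), add(S^4(Z), SZ)))))
  [7] S(S(S(add(Z, add(S^4(Z), SZ)))))
  [8] S(S(S(add(S^4(Z), SZ))))
  [9] S(S(S(S(add(SSSZ, SZ)))))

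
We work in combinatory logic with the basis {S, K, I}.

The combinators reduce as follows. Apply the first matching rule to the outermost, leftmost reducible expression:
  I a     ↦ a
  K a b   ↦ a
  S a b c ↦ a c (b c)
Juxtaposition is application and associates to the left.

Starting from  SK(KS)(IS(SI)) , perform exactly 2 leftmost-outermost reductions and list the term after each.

  start: SK(KS)(IS(SI))
  [1] K(IS(SI))(KS(IS(SI)))
  [2] IS(SI)

Answer: after 2 steps: IS(SI)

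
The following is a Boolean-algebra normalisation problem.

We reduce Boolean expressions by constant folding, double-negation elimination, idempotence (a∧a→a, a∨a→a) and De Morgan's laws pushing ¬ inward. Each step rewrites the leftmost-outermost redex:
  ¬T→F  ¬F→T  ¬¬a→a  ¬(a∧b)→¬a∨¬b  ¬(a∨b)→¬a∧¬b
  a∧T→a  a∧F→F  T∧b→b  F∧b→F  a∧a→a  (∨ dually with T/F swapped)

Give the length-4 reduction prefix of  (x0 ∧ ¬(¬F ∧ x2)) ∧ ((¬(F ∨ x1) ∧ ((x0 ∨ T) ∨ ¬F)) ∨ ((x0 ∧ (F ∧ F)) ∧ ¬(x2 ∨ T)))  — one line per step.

  start: (x0 ∧ ¬(¬F ∧ x2)) ∧ ((¬(F ∨ x1) ∧ ((x0 ∨ T) ∨ ¬F)) ∨ ((x0 ∧ (F ∧ F)) ∧ ¬(x2 ∨ T)))
  [1] (x0 ∧ (¬¬F ∨ ¬x2)) ∧ ((¬(F ∨ x1) ∧ ((x0 ∨ T) ∨ ¬F)) ∨ ((x0 ∧ (F ∧ F)) ∧ ¬(x2 ∨ T)))
  [2] (x0 ∧ (F ∨ ¬x2)) ∧ ((¬(F ∨ x1) ∧ ((x0 ∨ T) ∨ ¬F)) ∨ ((x0 ∧ (F ∧ F)) ∧ ¬(x2 ∨ T)))
  [3] (x0 ∧ ¬x2) ∧ ((¬(F ∨ x1) ∧ ((x0 ∨ T) ∨ ¬F)) ∨ ((x0 ∧ (F ∧ F)) ∧ ¬(x2 ∨ T)))
  [4] (x0 ∧ ¬x2) ∧ (((¬F ∧ ¬x1) ∧ ((x0 ∨ T) ∨ ¬F)) ∨ ((x0 ∧ (F ∧ F)) ∧ ¬(x2 ∨ T)))

Answer: after 4 steps: (x0 ∧ ¬x2) ∧ (((¬F ∧ ¬x1) ∧ ((x0 ∨ T) ∨ ¬F)) ∨ ((x0 ∧ (F ∧ F)) ∧ ¬(x2 ∨ T)))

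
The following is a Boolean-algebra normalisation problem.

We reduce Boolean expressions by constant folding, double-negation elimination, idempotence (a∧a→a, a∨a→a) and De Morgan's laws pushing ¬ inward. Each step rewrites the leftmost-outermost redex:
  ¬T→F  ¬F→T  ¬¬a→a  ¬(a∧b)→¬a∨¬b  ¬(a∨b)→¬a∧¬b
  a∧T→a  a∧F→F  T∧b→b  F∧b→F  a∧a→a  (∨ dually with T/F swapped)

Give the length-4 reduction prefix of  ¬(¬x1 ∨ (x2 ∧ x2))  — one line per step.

Answer: after 4 steps: x1 ∧ ¬x2

Derivation:
  start: ¬(¬x1 ∨ (x2 ∧ x2))
  →1  ¬¬x1 ∧ ¬(x2 ∧ x2)
  →2  x1 ∧ ¬(x2 ∧ x2)
  →3  x1 ∧ (¬x2 ∨ ¬x2)
  →4  x1 ∧ ¬x2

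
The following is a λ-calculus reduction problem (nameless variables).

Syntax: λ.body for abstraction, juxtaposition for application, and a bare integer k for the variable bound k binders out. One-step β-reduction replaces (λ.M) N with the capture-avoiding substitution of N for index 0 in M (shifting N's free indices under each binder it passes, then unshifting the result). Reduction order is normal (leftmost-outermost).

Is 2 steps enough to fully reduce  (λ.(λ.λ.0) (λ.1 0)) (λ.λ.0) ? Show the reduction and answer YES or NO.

Answer: YES — reaches normal form λ.0 in 2 ≤ 2 steps

Reduction:
  start: (λ.(λ.λ.0) (λ.1 0)) (λ.λ.0)
  →1  (λ.λ.0) (λ.(λ.λ.0) 0)
  →2  λ.0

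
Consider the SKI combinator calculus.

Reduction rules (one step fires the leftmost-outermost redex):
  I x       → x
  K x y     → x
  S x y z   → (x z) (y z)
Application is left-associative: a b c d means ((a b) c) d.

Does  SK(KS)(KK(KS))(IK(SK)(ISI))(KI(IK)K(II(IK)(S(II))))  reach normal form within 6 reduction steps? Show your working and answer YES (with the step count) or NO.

Answer: YES — reaches normal form SK in 6 ≤ 6 steps

Derivation:
  start: SK(KS)(KK(KS))(IK(SK)(ISI))(KI(IK)K(II(IK)(S(II))))
  [1] K(KK(KS))(KS(KK(KS)))(IK(SK)(ISI))(KI(IK)K(II(IK)(S(II))))
  [2] KK(KS)(IK(SK)(ISI))(KI(IK)K(II(IK)(S(II))))
  [3] K(IK(SK)(ISI))(KI(IK)K(II(IK)(S(II))))
  [4] IK(SK)(ISI)
  [5] K(SK)(ISI)
  [6] SK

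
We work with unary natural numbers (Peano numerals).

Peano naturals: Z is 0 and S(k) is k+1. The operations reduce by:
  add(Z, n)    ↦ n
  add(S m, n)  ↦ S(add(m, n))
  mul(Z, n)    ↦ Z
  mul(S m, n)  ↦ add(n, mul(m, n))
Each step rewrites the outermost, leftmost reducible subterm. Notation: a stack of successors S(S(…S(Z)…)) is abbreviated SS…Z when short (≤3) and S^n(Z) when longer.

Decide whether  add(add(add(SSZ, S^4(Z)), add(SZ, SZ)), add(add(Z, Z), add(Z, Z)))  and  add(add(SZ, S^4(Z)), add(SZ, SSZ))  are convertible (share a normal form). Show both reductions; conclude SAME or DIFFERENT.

Term A:
  start: add(add(add(SSZ, S^4(Z)), add(SZ, SZ)), add(add(Z, Z), add(Z, Z)))
  →1  add(add(S(add(SZ, S^4(Z))), add(SZ, SZ)), add(add(Z, Z), add(Z, Z)))
  →2  add(S(add(add(SZ, S^4(Z)), add(SZ, SZ))), add(add(Z, Z), add(Z, Z)))
  →3  S(add(add(add(SZ, S^4(Z)), add(SZ, SZ)), add(add(Z, Z), add(Z, Z))))
  →4  S(add(add(S(add(Z, S^4(Z))), add(SZ, SZ)), add(add(Z, Z), add(Z, Z))))
  →5  S(add(S(add(add(Z, S^4(Z)), add(SZ, SZ))), add(add(Z, Z), add(Z, Z))))
  →6  S(S(add(add(add(Z, S^4(Z)), add(SZ, SZ)), add(add(Z, Z), add(Z, Z)))))
  →7  S(S(add(add(S^4(Z), add(SZ, SZ)), add(add(Z, Z), add(Z, Z)))))
  →8  S(S(add(S(add(SSSZ, add(SZ, SZ))), add(add(Z, Z), add(Z, Z)))))
  →9  S(S(S(add(add(SSSZ, add(SZ, SZ)), add(add(Z, Z), add(Z, Z))))))
  →10  S(S(S(add(S(add(SSZ, add(SZ, SZ))), add(add(Z, Z), add(Z, Z))))))
  →11  S(S(S(S(add(add(SSZ, add(SZ, SZ)), add(add(Z, Z), add(Z, Z)))))))
  →12  S(S(S(S(add(S(add(SZ, add(SZ, SZ))), add(add(Z, Z), add(Z, Z)))))))
  →13  S(S(S(S(S(add(add(SZ, add(SZ, SZ)), add(add(Z, Z), add(Z, Z))))))))
  →14  S(S(S(S(S(add(S(add(Z, add(SZ, SZ))), add(add(Z, Z), add(Z, Z))))))))
  →15  S(S(S(S(S(S(add(add(Z, add(SZ, SZ)), add(add(Z, Z), add(Z, Z)))))))))
  →16  S(S(S(S(S(S(add(add(SZ, SZ), add(add(Z, Z), add(Z, Z)))))))))
  →17  S(S(S(S(S(S(add(S(add(Z, SZ)), add(add(Z, Z), add(Z, Z)))))))))
  →18  S(S(S(S(S(S(S(add(add(Z, SZ), add(add(Z, Z), add(Z, Z))))))))))
  →19  S(S(S(S(S(S(S(add(SZ, add(add(Z, Z), add(Z, Z))))))))))
  →20  S(S(S(S(S(S(S(S(add(Z, add(add(Z, Z), add(Z, Z)))))))))))
  →21  S(S(S(S(S(S(S(S(add(add(Z, Z), add(Z, Z))))))))))
  →22  S(S(S(S(S(S(S(S(add(Z, add(Z, Z))))))))))
  →23  S(S(S(S(S(S(S(S(add(Z, Z)))))))))
  →24  S^8(Z)

Term B:
  start: add(add(SZ, S^4(Z)), add(SZ, SSZ))
  →1  add(S(add(Z, S^4(Z))), add(SZ, SSZ))
  →2  S(add(add(Z, S^4(Z)), add(SZ, SSZ)))
  →3  S(add(S^4(Z), add(SZ, SSZ)))
  →4  S(S(add(SSSZ, add(SZ, SSZ))))
  →5  S(S(S(add(SSZ, add(SZ, SSZ)))))
  →6  S(S(S(S(add(SZ, add(SZ, SSZ))))))
  →7  S(S(S(S(S(add(Z, add(SZ, SSZ)))))))
  →8  S(S(S(S(S(add(SZ, SSZ))))))
  →9  S(S(S(S(S(S(add(Z, SSZ)))))))
  →10  S^8(Z)

Answer: SAME — A ⇓ S^8(Z), B ⇓ S^8(Z)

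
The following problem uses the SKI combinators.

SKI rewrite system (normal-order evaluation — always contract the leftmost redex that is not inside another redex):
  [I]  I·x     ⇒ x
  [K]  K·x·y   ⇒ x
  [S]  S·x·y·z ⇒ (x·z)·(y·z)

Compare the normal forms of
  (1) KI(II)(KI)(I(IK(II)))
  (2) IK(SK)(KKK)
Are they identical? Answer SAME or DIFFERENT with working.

Term A:
  start: KI(II)(KI)(I(IK(II)))
  step 1: I(KI)(I(IK(II)))
  step 2: KI(I(IK(II)))
  step 3: I

Term B:
  start: IK(SK)(KKK)
  step 1: K(SK)(KKK)
  step 2: SK

Answer: DIFFERENT — A ⇓ I, B ⇓ SK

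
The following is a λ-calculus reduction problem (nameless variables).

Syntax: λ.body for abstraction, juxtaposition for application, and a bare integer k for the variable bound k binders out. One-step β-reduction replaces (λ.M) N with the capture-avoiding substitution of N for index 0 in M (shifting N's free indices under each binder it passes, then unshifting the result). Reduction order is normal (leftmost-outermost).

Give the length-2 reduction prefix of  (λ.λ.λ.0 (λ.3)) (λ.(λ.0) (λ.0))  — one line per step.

Answer: after 2 steps: λ.λ.0 (λ.λ.λ.0)

Working:
  start: (λ.λ.λ.0 (λ.3)) (λ.(λ.0) (λ.0))
  →1  λ.λ.0 (λ.λ.(λ.0) (λ.0))
  →2  λ.λ.0 (λ.λ.λ.0)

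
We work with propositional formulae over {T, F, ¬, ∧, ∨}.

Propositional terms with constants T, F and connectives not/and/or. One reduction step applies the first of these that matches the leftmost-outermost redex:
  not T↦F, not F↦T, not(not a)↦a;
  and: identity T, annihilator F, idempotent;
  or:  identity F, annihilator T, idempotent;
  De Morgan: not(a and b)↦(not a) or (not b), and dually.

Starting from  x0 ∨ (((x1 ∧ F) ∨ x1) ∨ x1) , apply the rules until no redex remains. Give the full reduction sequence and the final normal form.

Answer: normal form = x0 ∨ x1  (in 3 steps)

Working:
  start: x0 ∨ (((x1 ∧ F) ∨ x1) ∨ x1)
  →1  x0 ∨ ((F ∨ x1) ∨ x1)
  →2  x0 ∨ (x1 ∨ x1)
  →3  x0 ∨ x1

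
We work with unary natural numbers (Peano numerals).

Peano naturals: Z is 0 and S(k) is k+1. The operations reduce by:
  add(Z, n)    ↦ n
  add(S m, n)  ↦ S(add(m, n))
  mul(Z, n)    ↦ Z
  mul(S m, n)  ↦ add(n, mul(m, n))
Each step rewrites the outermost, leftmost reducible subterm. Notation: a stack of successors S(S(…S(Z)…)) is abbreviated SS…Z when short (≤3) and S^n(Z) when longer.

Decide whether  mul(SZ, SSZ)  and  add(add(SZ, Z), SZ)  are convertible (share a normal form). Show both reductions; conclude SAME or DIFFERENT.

Term A:
  start: mul(SZ, SSZ)
  [1] add(SSZ, mul(Z, SSZ))
  [2] S(add(SZ, mul(Z, SSZ)))
  [3] S(S(add(Z, mul(Z, SSZ))))
  [4] S(S(mul(Z, SSZ)))
  [5] SSZ

Term B:
  start: add(add(SZ, Z), SZ)
  [1] add(S(add(Z, Z)), SZ)
  [2] S(add(add(Z, Z), SZ))
  [3] S(add(Z, SZ))
  [4] SSZ

Answer: SAME — A ⇓ SSZ, B ⇓ SSZ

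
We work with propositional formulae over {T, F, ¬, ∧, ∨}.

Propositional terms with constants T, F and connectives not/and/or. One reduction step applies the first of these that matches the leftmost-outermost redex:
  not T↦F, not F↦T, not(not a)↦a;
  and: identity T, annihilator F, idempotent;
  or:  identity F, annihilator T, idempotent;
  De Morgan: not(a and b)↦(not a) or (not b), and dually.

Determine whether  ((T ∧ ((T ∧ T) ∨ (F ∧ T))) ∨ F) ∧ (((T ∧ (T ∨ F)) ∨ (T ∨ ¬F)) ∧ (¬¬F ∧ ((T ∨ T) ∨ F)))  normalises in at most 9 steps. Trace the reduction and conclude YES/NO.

Answer: NO — after 9 steps the term is ¬¬F ∧ ((T ∨ T) ∨ F), not yet normal

Reduction:
  start: ((T ∧ ((T ∧ T) ∨ (F ∧ T))) ∨ F) ∧ (((T ∧ (T ∨ F)) ∨ (T ∨ ¬F)) ∧ (¬¬F ∧ ((T ∨ T) ∨ F)))
  →1  (T ∧ ((T ∧ T) ∨ (F ∧ T))) ∧ (((T ∧ (T ∨ F)) ∨ (T ∨ ¬F)) ∧ (¬¬F ∧ ((T ∨ T) ∨ F)))
  →2  ((T ∧ T) ∨ (F ∧ T)) ∧ (((T ∧ (T ∨ F)) ∨ (T ∨ ¬F)) ∧ (¬¬F ∧ ((T ∨ T) ∨ F)))
  →3  (T ∨ (F ∧ T)) ∧ (((T ∧ (T ∨ F)) ∨ (T ∨ ¬F)) ∧ (¬¬F ∧ ((T ∨ T) ∨ F)))
  →4  T ∧ (((T ∧ (T ∨ F)) ∨ (T ∨ ¬F)) ∧ (¬¬F ∧ ((T ∨ T) ∨ F)))
  →5  ((T ∧ (T ∨ F)) ∨ (T ∨ ¬F)) ∧ (¬¬F ∧ ((T ∨ T) ∨ F))
  →6  ((T ∨ F) ∨ (T ∨ ¬F)) ∧ (¬¬F ∧ ((T ∨ T) ∨ F))
  →7  (T ∨ (T ∨ ¬F)) ∧ (¬¬F ∧ ((T ∨ T) ∨ F))
  →8  T ∧ (¬¬F ∧ ((T ∨ T) ∨ F))
  →9  ¬¬F ∧ ((T ∨ T) ∨ F)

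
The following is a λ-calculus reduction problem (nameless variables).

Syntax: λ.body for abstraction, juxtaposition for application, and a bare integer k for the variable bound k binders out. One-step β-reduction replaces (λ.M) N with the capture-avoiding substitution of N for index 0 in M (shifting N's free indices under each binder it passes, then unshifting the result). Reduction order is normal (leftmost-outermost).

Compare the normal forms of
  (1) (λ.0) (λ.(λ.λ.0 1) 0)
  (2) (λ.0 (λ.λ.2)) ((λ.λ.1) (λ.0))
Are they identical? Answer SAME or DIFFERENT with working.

Term A:
  start: (λ.0) (λ.(λ.λ.0 1) 0)
  →1  λ.(λ.λ.0 1) 0
  →2  λ.λ.0 1

Term B:
  start: (λ.0 (λ.λ.2)) ((λ.λ.1) (λ.0))
  →1  (λ.λ.1) (λ.0) (λ.λ.(λ.λ.1) (λ.0))
  →2  (λ.λ.0) (λ.λ.(λ.λ.1) (λ.0))
  →3  λ.0

Answer: DIFFERENT — A ⇓ λ.λ.0 1, B ⇓ λ.0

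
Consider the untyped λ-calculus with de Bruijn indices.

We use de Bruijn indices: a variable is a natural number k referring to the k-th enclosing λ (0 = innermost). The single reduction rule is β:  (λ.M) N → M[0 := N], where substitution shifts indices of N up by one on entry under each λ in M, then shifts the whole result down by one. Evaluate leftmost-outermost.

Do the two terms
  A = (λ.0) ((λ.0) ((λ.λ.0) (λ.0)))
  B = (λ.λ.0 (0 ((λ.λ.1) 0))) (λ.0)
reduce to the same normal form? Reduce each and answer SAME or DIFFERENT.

Term A:
  start: (λ.0) ((λ.0) ((λ.λ.0) (λ.0)))
  step 1: (λ.0) ((λ.λ.0) (λ.0))
  step 2: (λ.λ.0) (λ.0)
  step 3: λ.0

Term B:
  start: (λ.λ.0 (0 ((λ.λ.1) 0))) (λ.0)
  step 1: λ.0 (0 ((λ.λ.1) 0))
  step 2: λ.0 (0 (λ.1))

Answer: DIFFERENT — A ⇓ λ.0, B ⇓ λ.0 (0 (λ.1))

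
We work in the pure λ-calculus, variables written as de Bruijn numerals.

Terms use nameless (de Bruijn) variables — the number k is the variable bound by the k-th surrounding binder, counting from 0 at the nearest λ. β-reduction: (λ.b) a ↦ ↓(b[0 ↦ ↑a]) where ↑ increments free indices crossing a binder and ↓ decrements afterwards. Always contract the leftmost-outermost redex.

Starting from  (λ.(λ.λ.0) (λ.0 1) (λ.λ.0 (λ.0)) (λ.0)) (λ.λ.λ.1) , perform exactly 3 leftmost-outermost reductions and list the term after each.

  start: (λ.(λ.λ.0) (λ.0 1) (λ.λ.0 (λ.0)) (λ.0)) (λ.λ.λ.1)
  →1  (λ.λ.0) (λ.0 (λ.λ.λ.1)) (λ.λ.0 (λ.0)) (λ.0)
  →2  (λ.0) (λ.λ.0 (λ.0)) (λ.0)
  →3  (λ.λ.0 (λ.0)) (λ.0)

Answer: after 3 steps: (λ.λ.0 (λ.0)) (λ.0)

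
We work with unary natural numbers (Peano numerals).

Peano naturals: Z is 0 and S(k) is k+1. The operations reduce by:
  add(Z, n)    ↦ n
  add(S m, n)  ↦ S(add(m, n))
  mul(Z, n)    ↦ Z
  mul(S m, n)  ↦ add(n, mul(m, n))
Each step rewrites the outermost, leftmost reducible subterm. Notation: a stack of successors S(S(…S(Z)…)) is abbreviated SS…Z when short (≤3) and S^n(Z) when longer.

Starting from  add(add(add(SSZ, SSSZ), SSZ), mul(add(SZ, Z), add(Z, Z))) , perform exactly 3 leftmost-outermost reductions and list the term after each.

  start: add(add(add(SSZ, SSSZ), SSZ), mul(add(SZ, Z), add(Z, Z)))
  step 1: add(add(S(add(SZ, SSSZ)), SSZ), mul(add(SZ, Z), add(Z, Z)))
  step 2: add(S(add(add(SZ, SSSZ), SSZ)), mul(add(SZ, Z), add(Z, Z)))
  step 3: S(add(add(add(SZ, SSSZ), SSZ), mul(add(SZ, Z), add(Z, Z))))

Answer: after 3 steps: S(add(add(add(SZ, SSSZ), SSZ), mul(add(SZ, Z), add(Z, Z))))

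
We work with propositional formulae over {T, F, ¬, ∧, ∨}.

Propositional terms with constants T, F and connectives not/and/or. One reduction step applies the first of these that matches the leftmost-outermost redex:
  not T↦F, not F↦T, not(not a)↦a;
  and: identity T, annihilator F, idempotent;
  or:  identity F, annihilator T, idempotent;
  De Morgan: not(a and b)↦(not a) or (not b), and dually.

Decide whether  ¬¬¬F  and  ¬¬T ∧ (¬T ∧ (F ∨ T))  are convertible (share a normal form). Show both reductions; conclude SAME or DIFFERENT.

Term A:
  start: ¬¬¬F
  →1  ¬F
  →2  T

Term B:
  start: ¬¬T ∧ (¬T ∧ (F ∨ T))
  →1  T ∧ (¬T ∧ (F ∨ T))
  →2  ¬T ∧ (F ∨ T)
  →3  F ∧ (F ∨ T)
  →4  F

Answer: DIFFERENT — A ⇓ T, B ⇓ F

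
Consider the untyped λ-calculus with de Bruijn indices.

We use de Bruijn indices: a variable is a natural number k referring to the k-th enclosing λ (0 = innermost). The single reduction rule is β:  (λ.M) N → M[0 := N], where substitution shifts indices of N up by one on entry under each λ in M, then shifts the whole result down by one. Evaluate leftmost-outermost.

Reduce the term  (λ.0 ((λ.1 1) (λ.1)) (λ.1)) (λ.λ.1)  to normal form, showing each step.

  start: (λ.0 ((λ.1 1) (λ.1)) (λ.1)) (λ.λ.1)
  step 1: (λ.λ.1) ((λ.(λ.λ.1) (λ.λ.1)) (λ.λ.λ.1)) (λ.λ.λ.1)
  step 2: (λ.(λ.(λ.λ.1) (λ.λ.1)) (λ.λ.λ.1)) (λ.λ.λ.1)
  step 3: (λ.(λ.λ.1) (λ.λ.1)) (λ.λ.λ.1)
  step 4: (λ.λ.1) (λ.λ.1)
  step 5: λ.λ.λ.1

Answer: normal form = λ.λ.λ.1  (in 5 steps)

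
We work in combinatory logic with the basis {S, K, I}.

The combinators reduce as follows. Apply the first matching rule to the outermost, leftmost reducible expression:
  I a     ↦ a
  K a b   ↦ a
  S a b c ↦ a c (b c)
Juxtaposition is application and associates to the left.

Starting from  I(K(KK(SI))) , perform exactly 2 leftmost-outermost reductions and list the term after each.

Answer: after 2 steps: KK

Reduction:
  start: I(K(KK(SI)))
  step 1: K(KK(SI))
  step 2: KK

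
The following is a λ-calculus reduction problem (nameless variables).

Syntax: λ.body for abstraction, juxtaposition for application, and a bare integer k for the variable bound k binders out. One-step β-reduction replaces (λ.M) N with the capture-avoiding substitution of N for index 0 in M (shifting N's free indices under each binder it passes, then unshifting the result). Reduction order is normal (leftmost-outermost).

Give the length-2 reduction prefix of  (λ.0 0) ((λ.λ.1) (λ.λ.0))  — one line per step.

  start: (λ.0 0) ((λ.λ.1) (λ.λ.0))
  [1] (λ.λ.1) (λ.λ.0) ((λ.λ.1) (λ.λ.0))
  [2] (λ.λ.λ.0) ((λ.λ.1) (λ.λ.0))

Answer: after 2 steps: (λ.λ.λ.0) ((λ.λ.1) (λ.λ.0))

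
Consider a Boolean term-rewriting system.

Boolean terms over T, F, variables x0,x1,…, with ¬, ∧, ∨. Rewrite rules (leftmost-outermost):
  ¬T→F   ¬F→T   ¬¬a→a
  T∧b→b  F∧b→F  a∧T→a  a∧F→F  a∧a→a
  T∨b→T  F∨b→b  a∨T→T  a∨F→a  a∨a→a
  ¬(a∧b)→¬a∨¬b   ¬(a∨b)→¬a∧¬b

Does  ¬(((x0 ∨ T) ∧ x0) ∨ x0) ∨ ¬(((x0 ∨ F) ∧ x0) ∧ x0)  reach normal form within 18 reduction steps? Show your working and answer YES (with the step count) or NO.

Answer: YES — reaches normal form ¬x0 in 15 ≤ 18 steps

Working:
  start: ¬(((x0 ∨ T) ∧ x0) ∨ x0) ∨ ¬(((x0 ∨ F) ∧ x0) ∧ x0)
  step 1: (¬((x0 ∨ T) ∧ x0) ∧ ¬x0) ∨ ¬(((x0 ∨ F) ∧ x0) ∧ x0)
  step 2: ((¬(x0 ∨ T) ∨ ¬x0) ∧ ¬x0) ∨ ¬(((x0 ∨ F) ∧ x0) ∧ x0)
  step 3: (((¬x0 ∧ ¬T) ∨ ¬x0) ∧ ¬x0) ∨ ¬(((x0 ∨ F) ∧ x0) ∧ x0)
  step 4: (((¬x0 ∧ F) ∨ ¬x0) ∧ ¬x0) ∨ ¬(((x0 ∨ F) ∧ x0) ∧ x0)
  step 5: ((F ∨ ¬x0) ∧ ¬x0) ∨ ¬(((x0 ∨ F) ∧ x0) ∧ x0)
  step 6: (¬x0 ∧ ¬x0) ∨ ¬(((x0 ∨ F) ∧ x0) ∧ x0)
  step 7: ¬x0 ∨ ¬(((x0 ∨ F) ∧ x0) ∧ x0)
  step 8: ¬x0 ∨ (¬((x0 ∨ F) ∧ x0) ∨ ¬x0)
  step 9: ¬x0 ∨ ((¬(x0 ∨ F) ∨ ¬x0) ∨ ¬x0)
  step 10: ¬x0 ∨ (((¬x0 ∧ ¬F) ∨ ¬x0) ∨ ¬x0)
  step 11: ¬x0 ∨ (((¬x0 ∧ T) ∨ ¬x0) ∨ ¬x0)
  step 12: ¬x0 ∨ ((¬x0 ∨ ¬x0) ∨ ¬x0)
  step 13: ¬x0 ∨ (¬x0 ∨ ¬x0)
  step 14: ¬x0 ∨ ¬x0
  step 15: ¬x0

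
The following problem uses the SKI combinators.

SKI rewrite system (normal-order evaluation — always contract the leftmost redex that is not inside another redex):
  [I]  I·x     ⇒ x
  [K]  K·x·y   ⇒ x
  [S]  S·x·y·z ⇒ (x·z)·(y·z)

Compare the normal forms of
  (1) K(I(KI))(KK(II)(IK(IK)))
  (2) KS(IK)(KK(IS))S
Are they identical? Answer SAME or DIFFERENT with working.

Term A:
  start: K(I(KI))(KK(II)(IK(IK)))
  [1] I(KI)
  [2] KI

Term B:
  start: KS(IK)(KK(IS))S
  [1] S(KK(IS))S
  [2] SKS

Answer: DIFFERENT — A ⇓ KI, B ⇓ SKS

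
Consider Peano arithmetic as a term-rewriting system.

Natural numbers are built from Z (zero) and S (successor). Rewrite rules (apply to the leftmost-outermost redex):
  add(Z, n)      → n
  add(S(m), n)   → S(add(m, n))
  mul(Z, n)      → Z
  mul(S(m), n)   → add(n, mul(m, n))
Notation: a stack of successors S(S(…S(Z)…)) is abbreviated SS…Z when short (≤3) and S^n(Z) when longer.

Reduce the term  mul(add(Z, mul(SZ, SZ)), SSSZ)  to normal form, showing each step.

Answer: normal form = SSSZ  (in 11 steps)

Reduction:
  start: mul(add(Z, mul(SZ, SZ)), SSSZ)
  step 1: mul(mul(SZ, SZ), SSSZ)
  step 2: mul(add(SZ, mul(Z, SZ)), SSSZ)
  step 3: mul(S(add(Z, mul(Z, SZ))), SSSZ)
  step 4: add(SSSZ, mul(add(Z, mul(Z, SZ)), SSSZ))
  step 5: S(add(SSZ, mul(add(Z, mul(Z, SZ)), SSSZ)))
  step 6: S(S(add(SZ, mul(add(Z, mul(Z, SZ)), SSSZ))))
  step 7: S(S(S(add(Z, mul(add(Z, mul(Z, SZ)), SSSZ)))))
  step 8: S(S(S(mul(add(Z, mul(Z, SZ)), SSSZ))))
  step 9: S(S(S(mul(mul(Z, SZ), SSSZ))))
  step 10: S(S(S(mul(Z, SSSZ))))
  step 11: SSSZ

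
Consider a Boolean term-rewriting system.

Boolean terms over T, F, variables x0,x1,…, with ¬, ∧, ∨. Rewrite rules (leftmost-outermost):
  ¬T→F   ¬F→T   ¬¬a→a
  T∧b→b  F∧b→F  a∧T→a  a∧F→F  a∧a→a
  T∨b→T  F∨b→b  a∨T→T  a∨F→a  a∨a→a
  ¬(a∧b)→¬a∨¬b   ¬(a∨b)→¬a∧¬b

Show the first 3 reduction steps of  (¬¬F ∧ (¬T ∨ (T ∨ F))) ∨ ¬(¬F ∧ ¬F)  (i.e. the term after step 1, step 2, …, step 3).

  start: (¬¬F ∧ (¬T ∨ (T ∨ F))) ∨ ¬(¬F ∧ ¬F)
  [1] (F ∧ (¬T ∨ (T ∨ F))) ∨ ¬(¬F ∧ ¬F)
  [2] F ∨ ¬(¬F ∧ ¬F)
  [3] ¬(¬F ∧ ¬F)

Answer: after 3 steps: ¬(¬F ∧ ¬F)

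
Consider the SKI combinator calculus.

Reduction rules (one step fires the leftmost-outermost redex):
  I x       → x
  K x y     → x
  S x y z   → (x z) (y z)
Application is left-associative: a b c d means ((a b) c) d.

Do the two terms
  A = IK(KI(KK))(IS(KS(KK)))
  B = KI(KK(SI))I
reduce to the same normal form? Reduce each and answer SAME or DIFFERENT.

Term A:
  start: IK(KI(KK))(IS(KS(KK)))
  →1  K(KI(KK))(IS(KS(KK)))
  →2  KI(KK)
  →3  I

Term B:
  start: KI(KK(SI))I
  →1  II
  →2  I

Answer: SAME — A ⇓ I, B ⇓ I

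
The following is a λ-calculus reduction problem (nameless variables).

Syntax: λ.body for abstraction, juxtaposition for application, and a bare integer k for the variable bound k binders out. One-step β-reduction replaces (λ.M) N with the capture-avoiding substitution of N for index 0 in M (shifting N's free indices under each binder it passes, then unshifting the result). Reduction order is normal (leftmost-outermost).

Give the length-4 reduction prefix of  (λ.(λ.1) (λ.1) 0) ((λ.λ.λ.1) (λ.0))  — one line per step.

  start: (λ.(λ.1) (λ.1) 0) ((λ.λ.λ.1) (λ.0))
  →1  (λ.(λ.λ.λ.1) (λ.0)) (λ.(λ.λ.λ.1) (λ.0)) ((λ.λ.λ.1) (λ.0))
  →2  (λ.λ.λ.1) (λ.0) ((λ.λ.λ.1) (λ.0))
  →3  (λ.λ.1) ((λ.λ.λ.1) (λ.0))
  →4  λ.(λ.λ.λ.1) (λ.0)

Answer: after 4 steps: λ.(λ.λ.λ.1) (λ.0)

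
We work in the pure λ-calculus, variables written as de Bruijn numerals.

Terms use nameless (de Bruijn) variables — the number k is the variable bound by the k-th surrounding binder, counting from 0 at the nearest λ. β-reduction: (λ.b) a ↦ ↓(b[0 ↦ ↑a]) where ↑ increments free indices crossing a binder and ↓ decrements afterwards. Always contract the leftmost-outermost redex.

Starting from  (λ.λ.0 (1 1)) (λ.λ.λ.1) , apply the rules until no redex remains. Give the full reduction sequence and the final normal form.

Answer: normal form = λ.0 (λ.λ.1)  (in 2 steps)

Working:
  start: (λ.λ.0 (1 1)) (λ.λ.λ.1)
  step 1: λ.0 ((λ.λ.λ.1) (λ.λ.λ.1))
  step 2: λ.0 (λ.λ.1)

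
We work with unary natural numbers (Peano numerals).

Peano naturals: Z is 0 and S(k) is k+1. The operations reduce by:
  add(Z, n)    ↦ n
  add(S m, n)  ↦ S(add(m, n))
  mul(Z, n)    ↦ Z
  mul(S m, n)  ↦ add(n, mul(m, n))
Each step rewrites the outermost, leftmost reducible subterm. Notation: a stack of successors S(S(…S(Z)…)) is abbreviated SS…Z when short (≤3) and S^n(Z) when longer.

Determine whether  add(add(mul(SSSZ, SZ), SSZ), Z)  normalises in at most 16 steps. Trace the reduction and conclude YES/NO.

Answer: NO — after 16 steps the term is S(S(S(add(add(Z, SSZ), Z)))), not yet normal

Working:
  start: add(add(mul(SSSZ, SZ), SSZ), Z)
  →1  add(add(add(SZ, mul(SSZ, SZ)), SSZ), Z)
  →2  add(add(S(add(Z, mul(SSZ, SZ))), SSZ), Z)
  →3  add(S(add(add(Z, mul(SSZ, SZ)), SSZ)), Z)
  →4  S(add(add(add(Z, mul(SSZ, SZ)), SSZ), Z))
  →5  S(add(add(mul(SSZ, SZ), SSZ), Z))
  →6  S(add(add(add(SZ, mul(SZ, SZ)), SSZ), Z))
  →7  S(add(add(S(add(Z, mul(SZ, SZ))), SSZ), Z))
  →8  S(add(S(add(add(Z, mul(SZ, SZ)), SSZ)), Z))
  →9  S(S(add(add(add(Z, mul(SZ, SZ)), SSZ), Z)))
  →10  S(S(add(add(mul(SZ, SZ), SSZ), Z)))
  →11  S(S(add(add(add(SZ, mul(Z, SZ)), SSZ), Z)))
  →12  S(S(add(add(S(add(Z, mul(Z, SZ))), SSZ), Z)))
  →13  S(S(add(S(add(add(Z, mul(Z, SZ)), SSZ)), Z)))
  →14  S(S(S(add(add(add(Z, mul(Z, SZ)), SSZ), Z))))
  →15  S(S(S(add(add(mul(Z, SZ), SSZ), Z))))
  →16  S(S(S(add(add(Z, SSZ), Z))))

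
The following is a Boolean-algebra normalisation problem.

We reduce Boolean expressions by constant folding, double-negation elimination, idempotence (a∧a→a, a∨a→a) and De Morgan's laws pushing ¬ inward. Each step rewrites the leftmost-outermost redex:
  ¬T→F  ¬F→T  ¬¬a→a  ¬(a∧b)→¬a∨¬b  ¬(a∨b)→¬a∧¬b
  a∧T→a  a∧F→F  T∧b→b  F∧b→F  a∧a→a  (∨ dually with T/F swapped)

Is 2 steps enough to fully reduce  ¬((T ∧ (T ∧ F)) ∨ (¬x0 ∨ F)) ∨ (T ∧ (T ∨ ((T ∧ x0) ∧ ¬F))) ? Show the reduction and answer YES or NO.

Answer: NO — after 2 steps the term is ((¬T ∨ ¬(T ∧ F)) ∧ ¬(¬x0 ∨ F)) ∨ (T ∧ (T ∨ ((T ∧ x0) ∧ ¬F))), not yet normal

Derivation:
  start: ¬((T ∧ (T ∧ F)) ∨ (¬x0 ∨ F)) ∨ (T ∧ (T ∨ ((T ∧ x0) ∧ ¬F)))
  step 1: (¬(T ∧ (T ∧ F)) ∧ ¬(¬x0 ∨ F)) ∨ (T ∧ (T ∨ ((T ∧ x0) ∧ ¬F)))
  step 2: ((¬T ∨ ¬(T ∧ F)) ∧ ¬(¬x0 ∨ F)) ∨ (T ∧ (T ∨ ((T ∧ x0) ∧ ¬F)))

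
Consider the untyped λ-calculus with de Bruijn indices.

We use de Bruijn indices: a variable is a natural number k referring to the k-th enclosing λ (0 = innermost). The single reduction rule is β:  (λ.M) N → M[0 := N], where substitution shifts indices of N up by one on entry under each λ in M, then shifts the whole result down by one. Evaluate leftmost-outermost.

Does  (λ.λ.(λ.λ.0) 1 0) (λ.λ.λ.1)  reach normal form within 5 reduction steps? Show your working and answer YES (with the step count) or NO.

  start: (λ.λ.(λ.λ.0) 1 0) (λ.λ.λ.1)
  [1] λ.(λ.λ.0) (λ.λ.λ.1) 0
  [2] λ.(λ.0) 0
  [3] λ.0

Answer: YES — reaches normal form λ.0 in 3 ≤ 5 steps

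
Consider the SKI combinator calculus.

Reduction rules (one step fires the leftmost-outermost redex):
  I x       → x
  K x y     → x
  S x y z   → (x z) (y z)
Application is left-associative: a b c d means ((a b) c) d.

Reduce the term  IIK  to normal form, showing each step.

Answer: normal form = K  (in 2 steps)

Reduction:
  start: IIK
  [1] IK
  [2] K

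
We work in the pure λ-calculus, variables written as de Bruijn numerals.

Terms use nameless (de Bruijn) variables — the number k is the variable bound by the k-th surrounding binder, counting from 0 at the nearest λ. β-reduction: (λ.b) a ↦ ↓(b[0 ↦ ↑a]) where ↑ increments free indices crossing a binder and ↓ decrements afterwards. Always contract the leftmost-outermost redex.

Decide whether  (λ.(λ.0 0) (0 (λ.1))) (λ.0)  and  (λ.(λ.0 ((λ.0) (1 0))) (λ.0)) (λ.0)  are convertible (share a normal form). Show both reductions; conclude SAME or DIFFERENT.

Answer: SAME — A ⇓ λ.0, B ⇓ λ.0

Derivation:
Term A:
  start: (λ.(λ.0 0) (0 (λ.1))) (λ.0)
  [1] (λ.0 0) ((λ.0) (λ.λ.0))
  [2] (λ.0) (λ.λ.0) ((λ.0) (λ.λ.0))
  [3] (λ.λ.0) ((λ.0) (λ.λ.0))
  [4] λ.0

Term B:
  start: (λ.(λ.0 ((λ.0) (1 0))) (λ.0)) (λ.0)
  [1] (λ.0 ((λ.0) ((λ.0) 0))) (λ.0)
  [2] (λ.0) ((λ.0) ((λ.0) (λ.0)))
  [3] (λ.0) ((λ.0) (λ.0))
  [4] (λ.0) (λ.0)
  [5] λ.0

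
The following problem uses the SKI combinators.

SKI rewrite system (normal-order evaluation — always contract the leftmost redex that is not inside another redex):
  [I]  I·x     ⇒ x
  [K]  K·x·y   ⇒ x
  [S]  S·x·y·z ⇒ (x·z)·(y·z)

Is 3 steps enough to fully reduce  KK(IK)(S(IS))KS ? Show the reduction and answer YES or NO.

Answer: YES — reaches normal form SSS in 3 ≤ 3 steps

Working:
  start: KK(IK)(S(IS))KS
  [1] K(S(IS))KS
  [2] S(IS)S
  [3] SSS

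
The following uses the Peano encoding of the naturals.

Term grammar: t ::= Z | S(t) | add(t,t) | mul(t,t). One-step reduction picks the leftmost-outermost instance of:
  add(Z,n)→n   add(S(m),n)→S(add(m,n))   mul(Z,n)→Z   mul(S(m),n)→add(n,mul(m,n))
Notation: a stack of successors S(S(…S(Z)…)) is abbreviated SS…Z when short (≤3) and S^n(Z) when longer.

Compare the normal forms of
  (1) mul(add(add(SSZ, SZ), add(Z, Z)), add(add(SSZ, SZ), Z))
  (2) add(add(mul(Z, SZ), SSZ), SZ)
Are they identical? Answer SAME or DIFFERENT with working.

Answer: DIFFERENT — A ⇓ S^9(Z), B ⇓ SSSZ

Reduction:
Term A:
  start: mul(add(add(SSZ, SZ), add(Z, Z)), add(add(SSZ, SZ), Z))
  step 1: mul(add(S(add(SZ, SZ)), add(Z, Z)), add(add(SSZ, SZ), Z))
  step 2: mul(S(add(add(SZ, SZ), add(Z, Z))), add(add(SSZ, SZ), Z))
  step 3: add(add(add(SSZ, SZ), Z), mul(add(add(SZ, SZ), add(Z, Z)), add(add(SSZ, SZ), Z)))
  step 4: add(add(S(add(SZ, SZ)), Z), mul(add(add(SZ, SZ), add(Z, Z)), add(add(SSZ, SZ), Z)))
  step 5: add(S(add(add(SZ, SZ), Z)), mul(add(add(SZ, SZ), add(Z, Z)), add(add(SSZ, SZ), Z)))
  step 6: S(add(add(add(SZ, SZ), Z), mul(add(add(SZ, SZ), add(Z, Z)), add(add(SSZ, SZ), Z))))
  step 7: S(add(add(S(add(Z, SZ)), Z), mul(add(add(SZ, SZ), add(Z, Z)), add(add(SSZ, SZ), Z))))
  step 8: S(add(S(add(add(Z, SZ), Z)), mul(add(add(SZ, SZ), add(Z, Z)), add(add(SSZ, SZ), Z))))
  step 9: S(S(add(add(add(Z, SZ), Z), mul(add(add(SZ, SZ), add(Z, Z)), add(add(SSZ, SZ), Z)))))
  step 10: S(S(add(add(SZ, Z), mul(add(add(SZ, SZ), add(Z, Z)), add(add(SSZ, SZ), Z)))))
  step 11: S(S(add(S(add(Z, Z)), mul(add(add(SZ, SZ), add(Z, Z)), add(add(SSZ, SZ), Z)))))
  step 12: S(S(S(add(add(Z, Z), mul(add(add(SZ, SZ), add(Z, Z)), add(add(SSZ, SZ), Z))))))
  step 13: S(S(S(add(Z, mul(add(add(SZ, SZ), add(Z, Z)), add(add(SSZ, SZ), Z))))))
  step 14: S(S(S(mul(add(add(SZ, SZ), add(Z, Z)), add(add(SSZ, SZ), Z)))))
  step 15: S(S(S(mul(add(S(add(Z, SZ)), add(Z, Z)), add(add(SSZ, SZ), Z)))))
  step 16: S(S(S(mul(S(add(add(Z, SZ), add(Z, Z))), add(add(SSZ, SZ), Z)))))
  step 17: S(S(S(add(add(add(SSZ, SZ), Z), mul(add(add(Z, SZ), add(Z, Z)), add(add(SSZ, SZ), Z))))))
  step 18: S(S(S(add(add(S(add(SZ, SZ)), Z), mul(add(add(Z, SZ), add(Z, Z)), add(add(SSZ, SZ), Z))))))
  step 19: S(S(S(add(S(add(add(SZ, SZ), Z)), mul(add(add(Z, SZ), add(Z, Z)), add(add(SSZ, SZ), Z))))))
  step 20: S(S(S(S(add(add(add(SZ, SZ), Z), mul(add(add(Z, SZ), add(Z, Z)), add(add(SSZ, SZ), Z)))))))
  step 21: S(S(S(S(add(add(S(add(Z, SZ)), Z), mul(add(add(Z, SZ), add(Z, Z)), add(add(SSZ, SZ), Z)))))))
  step 22: S(S(S(S(add(S(add(add(Z, SZ), Z)), mul(add(add(Z, SZ), add(Z, Z)), add(add(SSZ, SZ), Z)))))))
  step 23: S(S(S(S(S(add(add(add(Z, SZ), Z), mul(add(add(Z, SZ), add(Z, Z)), add(add(SSZ, SZ), Z))))))))
  step 24: S(S(S(S(S(add(add(SZ, Z), mul(add(add(Z, SZ), add(Z, Z)), add(add(SSZ, SZ), Z))))))))
  step 25: S(S(S(S(S(add(S(add(Z, Z)), mul(add(add(Z, SZ), add(Z, Z)), add(add(SSZ, SZ), Z))))))))
  step 26: S(S(S(S(S(S(add(add(Z, Z), mul(add(add(Z, SZ), add(Z, Z)), add(add(SSZ, SZ), Z)))))))))
  step 27: S(S(S(S(S(S(add(Z, mul(add(add(Z, SZ), add(Z, Z)), add(add(SSZ, SZ), Z)))))))))
  step 28: S(S(S(S(S(S(mul(add(add(Z, SZ), add(Z, Z)), add(add(SSZ, SZ), Z))))))))
  step 29: S(S(S(S(S(S(mul(add(SZ, add(Z, Z)), add(add(SSZ, SZ), Z))))))))
  step 30: S(S(S(S(S(S(mul(S(add(Z, add(Z, Z))), add(add(SSZ, SZ), Z))))))))
  step 31: S(S(S(S(S(S(add(add(add(SSZ, SZ), Z), mul(add(Z, add(Z, Z)), add(add(SSZ, SZ), Z)))))))))
  step 32: S(S(S(S(S(S(add(add(S(add(SZ, SZ)), Z), mul(add(Z, add(Z, Z)), add(add(SSZ, SZ), Z)))))))))
  step 33: S(S(S(S(S(S(add(S(add(add(SZ, SZ), Z)), mul(add(Z, add(Z, Z)), add(add(SSZ, SZ), Z)))))))))
  step 34: S(S(S(S(S(S(S(add(add(add(SZ, SZ), Z), mul(add(Z, add(Z, Z)), add(add(SSZ, SZ), Z))))))))))
  step 35: S(S(S(S(S(S(S(add(add(S(add(Z, SZ)), Z), mul(add(Z, add(Z, Z)), add(add(SSZ, SZ), Z))))))))))
  step 36: S(S(S(S(S(S(S(add(S(add(add(Z, SZ), Z)), mul(add(Z, add(Z, Z)), add(add(SSZ, SZ), Z))))))))))
  step 37: S(S(S(S(S(S(S(S(add(add(add(Z, SZ), Z), mul(add(Z, add(Z, Z)), add(add(SSZ, SZ), Z)))))))))))
  step 38: S(S(S(S(S(S(S(S(add(add(SZ, Z), mul(add(Z, add(Z, Z)), add(add(SSZ, SZ), Z)))))))))))
  step 39: S(S(S(S(S(S(S(S(add(S(add(Z, Z)), mul(add(Z, add(Z, Z)), add(add(SSZ, SZ), Z)))))))))))
  step 40: S(S(S(S(S(S(S(S(S(add(add(Z, Z), mul(add(Z, add(Z, Z)), add(add(SSZ, SZ), Z))))))))))))
  step 41: S(S(S(S(S(S(S(S(S(add(Z, mul(add(Z, add(Z, Z)), add(add(SSZ, SZ), Z))))))))))))
  step 42: S(S(S(S(S(S(S(S(S(mul(add(Z, add(Z, Z)), add(add(SSZ, SZ), Z)))))))))))
  step 43: S(S(S(S(S(S(S(S(S(mul(add(Z, Z), add(add(SSZ, SZ), Z)))))))))))
  step 44: S(S(S(S(S(S(S(S(S(mul(Z, add(add(SSZ, SZ), Z)))))))))))
  step 45: S^9(Z)

Term B:
  start: add(add(mul(Z, SZ), SSZ), SZ)
  step 1: add(add(Z, SSZ), SZ)
  step 2: add(SSZ, SZ)
  step 3: S(add(SZ, SZ))
  step 4: S(S(add(Z, SZ)))
  step 5: SSSZ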